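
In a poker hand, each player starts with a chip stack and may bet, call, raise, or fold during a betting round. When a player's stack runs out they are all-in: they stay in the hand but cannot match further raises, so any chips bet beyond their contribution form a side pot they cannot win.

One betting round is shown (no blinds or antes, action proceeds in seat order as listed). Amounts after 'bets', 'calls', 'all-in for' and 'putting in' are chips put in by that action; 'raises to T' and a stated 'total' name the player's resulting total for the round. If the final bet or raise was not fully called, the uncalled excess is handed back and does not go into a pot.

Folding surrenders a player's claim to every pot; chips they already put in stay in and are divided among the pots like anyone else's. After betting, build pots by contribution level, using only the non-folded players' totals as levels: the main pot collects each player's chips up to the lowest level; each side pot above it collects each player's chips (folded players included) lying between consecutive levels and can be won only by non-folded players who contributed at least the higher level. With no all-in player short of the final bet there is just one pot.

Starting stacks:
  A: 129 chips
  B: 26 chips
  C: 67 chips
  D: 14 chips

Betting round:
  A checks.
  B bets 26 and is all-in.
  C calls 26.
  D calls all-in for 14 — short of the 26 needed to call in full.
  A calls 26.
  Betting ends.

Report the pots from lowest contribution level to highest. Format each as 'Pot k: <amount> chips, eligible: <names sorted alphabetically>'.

Pot 1: 56 chips, eligible: A, B, C, D
Pot 2: 36 chips, eligible: A, B, C

Derivation:
Contributions: A=26, B=26, C=26, D=14
Pot levels (distinct totals of non-folded players): 14, 26
Layer 1-14: 14 each from A, B, C, D = 14*4 = 56 chips; eligible A, B, C, D
Layer 15-26: 12 each from A, B, C = 12*3 = 36 chips; eligible A, B, C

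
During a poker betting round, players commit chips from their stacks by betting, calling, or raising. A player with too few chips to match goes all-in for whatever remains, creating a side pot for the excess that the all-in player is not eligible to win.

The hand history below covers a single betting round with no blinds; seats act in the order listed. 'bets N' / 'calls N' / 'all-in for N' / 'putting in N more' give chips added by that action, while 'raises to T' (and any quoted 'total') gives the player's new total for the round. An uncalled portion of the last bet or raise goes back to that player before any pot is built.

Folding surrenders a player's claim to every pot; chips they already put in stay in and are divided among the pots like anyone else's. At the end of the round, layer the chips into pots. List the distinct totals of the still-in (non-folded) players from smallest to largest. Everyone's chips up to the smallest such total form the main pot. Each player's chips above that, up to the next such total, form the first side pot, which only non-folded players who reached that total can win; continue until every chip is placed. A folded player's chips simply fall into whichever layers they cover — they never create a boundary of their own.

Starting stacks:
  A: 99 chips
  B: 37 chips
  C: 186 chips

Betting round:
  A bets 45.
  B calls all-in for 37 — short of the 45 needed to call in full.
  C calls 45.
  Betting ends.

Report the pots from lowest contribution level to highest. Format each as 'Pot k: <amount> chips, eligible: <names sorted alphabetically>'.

Pot 1: 111 chips, eligible: A, B, C
Pot 2: 16 chips, eligible: A, C

Derivation:
Contributions: A=45, B=37, C=45
Pot levels (distinct totals of non-folded players): 37, 45
Layer 1-37: 37 each from A, B, C = 37*3 = 111 chips; eligible A, B, C
Layer 38-45: 8 each from A, C = 8*2 = 16 chips; eligible A, C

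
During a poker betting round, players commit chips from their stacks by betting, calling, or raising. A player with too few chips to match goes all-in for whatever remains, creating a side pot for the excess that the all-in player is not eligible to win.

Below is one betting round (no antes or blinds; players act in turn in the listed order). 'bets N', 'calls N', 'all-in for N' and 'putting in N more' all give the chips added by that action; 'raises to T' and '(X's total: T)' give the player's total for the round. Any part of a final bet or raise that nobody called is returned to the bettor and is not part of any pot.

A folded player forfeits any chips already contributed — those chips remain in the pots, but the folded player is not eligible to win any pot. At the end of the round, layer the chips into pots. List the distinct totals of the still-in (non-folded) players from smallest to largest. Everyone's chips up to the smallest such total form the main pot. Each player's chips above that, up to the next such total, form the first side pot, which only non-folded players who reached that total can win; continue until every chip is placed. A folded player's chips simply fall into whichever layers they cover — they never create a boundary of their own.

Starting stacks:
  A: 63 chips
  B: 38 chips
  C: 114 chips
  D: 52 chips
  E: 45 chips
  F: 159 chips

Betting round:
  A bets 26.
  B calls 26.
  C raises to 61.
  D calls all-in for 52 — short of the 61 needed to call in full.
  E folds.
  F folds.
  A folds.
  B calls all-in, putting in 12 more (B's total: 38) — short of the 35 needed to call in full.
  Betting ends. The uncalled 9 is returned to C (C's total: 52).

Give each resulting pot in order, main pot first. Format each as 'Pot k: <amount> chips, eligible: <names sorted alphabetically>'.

Pot 1: 140 chips, eligible: B, C, D
Pot 2: 28 chips, eligible: C, D

Derivation:
Contributions (after 9 returned to C): A=26, B=38, C=52, D=52
Folded: A, E, F
Pot levels (distinct totals of non-folded players): 38, 52
Layer 1-38: A 26 + B 38 + C 38 + D 38 = 140 chips; eligible B, C, D
Layer 39-52: 14 each from C, D = 14*2 = 28 chips; eligible C, D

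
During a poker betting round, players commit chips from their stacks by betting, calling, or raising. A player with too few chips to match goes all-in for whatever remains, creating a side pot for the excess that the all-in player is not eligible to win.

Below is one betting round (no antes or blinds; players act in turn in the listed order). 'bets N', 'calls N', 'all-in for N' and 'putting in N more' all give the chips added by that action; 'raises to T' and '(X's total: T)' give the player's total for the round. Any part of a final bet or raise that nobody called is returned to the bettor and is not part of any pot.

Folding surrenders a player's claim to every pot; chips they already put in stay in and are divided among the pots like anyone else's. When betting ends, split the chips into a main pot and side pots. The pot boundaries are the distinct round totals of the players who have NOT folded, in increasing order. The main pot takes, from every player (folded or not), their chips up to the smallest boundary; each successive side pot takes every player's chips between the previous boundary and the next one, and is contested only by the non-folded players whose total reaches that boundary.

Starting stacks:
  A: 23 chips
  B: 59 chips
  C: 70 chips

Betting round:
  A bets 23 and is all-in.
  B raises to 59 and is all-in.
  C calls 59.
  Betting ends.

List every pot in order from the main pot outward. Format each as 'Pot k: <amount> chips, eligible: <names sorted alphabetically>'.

Contributions: A=23, B=59, C=59
Pot levels (distinct totals of non-folded players): 23, 59
Layer 1-23: 23 each from A, B, C = 23*3 = 69 chips; eligible A, B, C
Layer 24-59: 36 each from B, C = 36*2 = 72 chips; eligible B, C

Pot 1: 69 chips, eligible: A, B, C
Pot 2: 72 chips, eligible: B, C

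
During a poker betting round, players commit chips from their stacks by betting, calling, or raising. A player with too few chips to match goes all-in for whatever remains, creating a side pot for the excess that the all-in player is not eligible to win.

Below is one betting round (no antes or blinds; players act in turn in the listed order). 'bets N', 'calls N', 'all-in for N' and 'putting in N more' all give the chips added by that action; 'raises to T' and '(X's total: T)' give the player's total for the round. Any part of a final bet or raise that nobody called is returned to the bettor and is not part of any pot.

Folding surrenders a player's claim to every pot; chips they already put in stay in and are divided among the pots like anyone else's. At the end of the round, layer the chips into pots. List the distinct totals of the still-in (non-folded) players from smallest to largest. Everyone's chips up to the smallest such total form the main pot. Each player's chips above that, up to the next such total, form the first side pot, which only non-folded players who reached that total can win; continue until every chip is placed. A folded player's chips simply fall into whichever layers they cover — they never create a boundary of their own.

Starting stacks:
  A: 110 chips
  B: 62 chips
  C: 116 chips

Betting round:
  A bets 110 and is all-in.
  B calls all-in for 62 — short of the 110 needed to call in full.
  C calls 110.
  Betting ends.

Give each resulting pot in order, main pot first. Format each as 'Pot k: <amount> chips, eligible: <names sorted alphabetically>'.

Pot 1: 186 chips, eligible: A, B, C
Pot 2: 96 chips, eligible: A, C

Derivation:
Contributions: A=110, B=62, C=110
Pot levels (distinct totals of non-folded players): 62, 110
Layer 1-62: 62 each from A, B, C = 62*3 = 186 chips; eligible A, B, C
Layer 63-110: 48 each from A, C = 48*2 = 96 chips; eligible A, C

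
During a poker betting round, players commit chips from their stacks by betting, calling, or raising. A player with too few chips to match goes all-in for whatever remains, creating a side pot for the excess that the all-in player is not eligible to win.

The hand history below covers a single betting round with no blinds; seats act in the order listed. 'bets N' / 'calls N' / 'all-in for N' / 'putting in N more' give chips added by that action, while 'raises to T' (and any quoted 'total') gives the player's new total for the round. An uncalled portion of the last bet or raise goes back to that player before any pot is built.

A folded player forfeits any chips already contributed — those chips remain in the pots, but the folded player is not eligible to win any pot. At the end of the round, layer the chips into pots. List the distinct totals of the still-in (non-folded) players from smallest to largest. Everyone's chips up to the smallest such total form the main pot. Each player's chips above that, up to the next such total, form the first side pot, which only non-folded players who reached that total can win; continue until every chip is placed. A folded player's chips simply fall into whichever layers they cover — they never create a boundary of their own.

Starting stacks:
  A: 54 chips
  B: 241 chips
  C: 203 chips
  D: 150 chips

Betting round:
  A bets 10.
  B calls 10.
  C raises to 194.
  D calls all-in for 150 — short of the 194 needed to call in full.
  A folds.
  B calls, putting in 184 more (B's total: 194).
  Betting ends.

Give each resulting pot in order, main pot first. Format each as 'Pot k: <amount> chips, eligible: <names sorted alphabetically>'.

Contributions: A=10, B=194, C=194, D=150
Folded: A
Pot levels (distinct totals of non-folded players): 150, 194
Layer 1-150: A 10 + B 150 + C 150 + D 150 = 460 chips; eligible B, C, D
Layer 151-194: 44 each from B, C = 44*2 = 88 chips; eligible B, C

Pot 1: 460 chips, eligible: B, C, D
Pot 2: 88 chips, eligible: B, C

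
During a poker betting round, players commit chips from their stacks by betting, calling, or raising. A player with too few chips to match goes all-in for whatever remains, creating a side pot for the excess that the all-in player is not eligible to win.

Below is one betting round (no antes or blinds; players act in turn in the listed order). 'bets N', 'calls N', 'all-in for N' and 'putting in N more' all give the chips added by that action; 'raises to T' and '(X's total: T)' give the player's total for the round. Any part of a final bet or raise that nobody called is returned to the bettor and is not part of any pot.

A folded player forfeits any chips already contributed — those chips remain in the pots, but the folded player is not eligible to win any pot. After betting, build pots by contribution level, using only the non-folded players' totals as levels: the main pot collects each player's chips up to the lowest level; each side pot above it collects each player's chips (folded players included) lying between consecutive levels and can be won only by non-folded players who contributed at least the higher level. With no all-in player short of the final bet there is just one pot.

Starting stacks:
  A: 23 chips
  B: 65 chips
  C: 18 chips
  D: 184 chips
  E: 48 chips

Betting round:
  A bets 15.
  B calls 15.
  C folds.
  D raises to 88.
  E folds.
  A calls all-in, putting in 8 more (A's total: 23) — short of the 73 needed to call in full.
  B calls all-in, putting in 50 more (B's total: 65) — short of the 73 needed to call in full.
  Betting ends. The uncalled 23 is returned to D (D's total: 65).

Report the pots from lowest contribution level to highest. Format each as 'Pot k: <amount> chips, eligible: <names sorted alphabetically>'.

Contributions (after 23 returned to D): A=23, B=65, D=65
Folded: C, E
Pot levels (distinct totals of non-folded players): 23, 65
Layer 1-23: 23 each from A, B, D = 23*3 = 69 chips; eligible A, B, D
Layer 24-65: 42 each from B, D = 42*2 = 84 chips; eligible B, D

Pot 1: 69 chips, eligible: A, B, D
Pot 2: 84 chips, eligible: B, D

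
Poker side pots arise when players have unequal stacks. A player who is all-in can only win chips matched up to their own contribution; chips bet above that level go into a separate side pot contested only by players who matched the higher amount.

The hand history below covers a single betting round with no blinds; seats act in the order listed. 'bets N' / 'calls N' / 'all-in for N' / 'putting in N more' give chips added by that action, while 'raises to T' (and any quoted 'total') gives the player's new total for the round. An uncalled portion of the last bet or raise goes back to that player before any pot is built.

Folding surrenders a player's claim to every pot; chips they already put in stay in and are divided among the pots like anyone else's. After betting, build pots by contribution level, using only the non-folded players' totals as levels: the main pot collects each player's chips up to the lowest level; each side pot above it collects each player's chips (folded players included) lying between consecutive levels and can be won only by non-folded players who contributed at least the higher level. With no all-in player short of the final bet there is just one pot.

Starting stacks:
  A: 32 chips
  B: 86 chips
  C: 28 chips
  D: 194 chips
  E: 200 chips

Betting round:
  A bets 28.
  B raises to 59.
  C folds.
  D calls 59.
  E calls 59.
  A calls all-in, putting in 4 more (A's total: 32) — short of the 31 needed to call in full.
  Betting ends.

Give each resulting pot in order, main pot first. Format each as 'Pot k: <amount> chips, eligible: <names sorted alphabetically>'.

Pot 1: 128 chips, eligible: A, B, D, E
Pot 2: 81 chips, eligible: B, D, E

Derivation:
Contributions: A=32, B=59, D=59, E=59
Folded: C
Pot levels (distinct totals of non-folded players): 32, 59
Layer 1-32: 32 each from A, B, D, E = 32*4 = 128 chips; eligible A, B, D, E
Layer 33-59: 27 each from B, D, E = 27*3 = 81 chips; eligible B, D, E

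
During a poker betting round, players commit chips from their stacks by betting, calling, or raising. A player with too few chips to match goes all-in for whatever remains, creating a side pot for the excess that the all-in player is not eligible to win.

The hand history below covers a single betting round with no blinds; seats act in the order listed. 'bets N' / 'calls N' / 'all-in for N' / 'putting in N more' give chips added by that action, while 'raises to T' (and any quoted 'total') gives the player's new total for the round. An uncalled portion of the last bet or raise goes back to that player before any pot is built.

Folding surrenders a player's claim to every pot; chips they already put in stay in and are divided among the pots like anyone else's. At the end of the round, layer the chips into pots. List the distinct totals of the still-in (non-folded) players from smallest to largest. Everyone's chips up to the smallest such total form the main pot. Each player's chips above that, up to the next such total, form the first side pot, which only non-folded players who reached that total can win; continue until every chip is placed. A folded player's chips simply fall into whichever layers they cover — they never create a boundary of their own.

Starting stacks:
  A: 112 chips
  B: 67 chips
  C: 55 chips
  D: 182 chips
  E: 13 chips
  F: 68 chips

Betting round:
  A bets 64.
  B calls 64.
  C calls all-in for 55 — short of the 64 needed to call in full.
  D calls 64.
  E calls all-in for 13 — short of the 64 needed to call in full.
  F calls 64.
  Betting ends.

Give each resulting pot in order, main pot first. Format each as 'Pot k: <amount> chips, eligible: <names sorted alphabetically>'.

Pot 1: 78 chips, eligible: A, B, C, D, E, F
Pot 2: 210 chips, eligible: A, B, C, D, F
Pot 3: 36 chips, eligible: A, B, D, F

Derivation:
Contributions: A=64, B=64, C=55, D=64, E=13, F=64
Pot levels (distinct totals of non-folded players): 13, 55, 64
Layer 1-13: 13 each from A, B, C, D, E, F = 13*6 = 78 chips; eligible A, B, C, D, E, F
Layer 14-55: 42 each from A, B, C, D, F = 42*5 = 210 chips; eligible A, B, C, D, F
Layer 56-64: 9 each from A, B, D, F = 9*4 = 36 chips; eligible A, B, D, F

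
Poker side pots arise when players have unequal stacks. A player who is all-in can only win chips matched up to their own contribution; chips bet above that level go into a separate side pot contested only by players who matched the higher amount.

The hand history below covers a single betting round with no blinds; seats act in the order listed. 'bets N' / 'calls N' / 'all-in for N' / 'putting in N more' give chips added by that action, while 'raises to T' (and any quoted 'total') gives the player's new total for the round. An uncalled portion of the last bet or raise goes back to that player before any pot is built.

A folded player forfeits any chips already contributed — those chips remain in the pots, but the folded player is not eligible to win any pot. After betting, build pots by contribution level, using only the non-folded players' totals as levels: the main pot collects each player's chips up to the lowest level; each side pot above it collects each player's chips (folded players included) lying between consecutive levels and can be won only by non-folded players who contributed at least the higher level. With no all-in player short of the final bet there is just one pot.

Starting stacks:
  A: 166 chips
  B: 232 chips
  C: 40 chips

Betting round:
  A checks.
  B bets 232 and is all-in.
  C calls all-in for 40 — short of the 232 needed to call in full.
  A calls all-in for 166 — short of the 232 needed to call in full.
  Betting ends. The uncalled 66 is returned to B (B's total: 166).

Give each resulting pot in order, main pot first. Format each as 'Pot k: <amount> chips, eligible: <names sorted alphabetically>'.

Pot 1: 120 chips, eligible: A, B, C
Pot 2: 252 chips, eligible: A, B

Derivation:
Contributions (after 66 returned to B): A=166, B=166, C=40
Pot levels (distinct totals of non-folded players): 40, 166
Layer 1-40: 40 each from A, B, C = 40*3 = 120 chips; eligible A, B, C
Layer 41-166: 126 each from A, B = 126*2 = 252 chips; eligible A, B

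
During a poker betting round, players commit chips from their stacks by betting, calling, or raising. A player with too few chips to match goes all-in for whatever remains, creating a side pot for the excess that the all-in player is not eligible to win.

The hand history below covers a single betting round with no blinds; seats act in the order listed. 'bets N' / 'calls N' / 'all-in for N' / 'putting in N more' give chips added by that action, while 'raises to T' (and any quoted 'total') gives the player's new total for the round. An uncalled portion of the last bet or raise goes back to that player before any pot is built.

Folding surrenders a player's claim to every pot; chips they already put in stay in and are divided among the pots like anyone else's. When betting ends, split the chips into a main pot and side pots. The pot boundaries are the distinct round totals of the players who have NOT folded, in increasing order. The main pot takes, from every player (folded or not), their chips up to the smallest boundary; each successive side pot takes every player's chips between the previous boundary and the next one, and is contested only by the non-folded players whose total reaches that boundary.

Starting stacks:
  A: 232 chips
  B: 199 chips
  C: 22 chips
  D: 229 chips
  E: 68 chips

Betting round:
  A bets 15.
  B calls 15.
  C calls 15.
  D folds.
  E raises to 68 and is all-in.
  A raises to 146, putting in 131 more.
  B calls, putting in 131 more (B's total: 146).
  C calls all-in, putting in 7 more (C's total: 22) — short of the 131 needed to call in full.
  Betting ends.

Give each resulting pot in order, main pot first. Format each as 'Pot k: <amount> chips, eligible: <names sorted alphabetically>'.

Pot 1: 88 chips, eligible: A, B, C, E
Pot 2: 138 chips, eligible: A, B, E
Pot 3: 156 chips, eligible: A, B

Derivation:
Contributions: A=146, B=146, C=22, E=68
Folded: D
Pot levels (distinct totals of non-folded players): 22, 68, 146
Layer 1-22: 22 each from A, B, C, E = 22*4 = 88 chips; eligible A, B, C, E
Layer 23-68: 46 each from A, B, E = 46*3 = 138 chips; eligible A, B, E
Layer 69-146: 78 each from A, B = 78*2 = 156 chips; eligible A, B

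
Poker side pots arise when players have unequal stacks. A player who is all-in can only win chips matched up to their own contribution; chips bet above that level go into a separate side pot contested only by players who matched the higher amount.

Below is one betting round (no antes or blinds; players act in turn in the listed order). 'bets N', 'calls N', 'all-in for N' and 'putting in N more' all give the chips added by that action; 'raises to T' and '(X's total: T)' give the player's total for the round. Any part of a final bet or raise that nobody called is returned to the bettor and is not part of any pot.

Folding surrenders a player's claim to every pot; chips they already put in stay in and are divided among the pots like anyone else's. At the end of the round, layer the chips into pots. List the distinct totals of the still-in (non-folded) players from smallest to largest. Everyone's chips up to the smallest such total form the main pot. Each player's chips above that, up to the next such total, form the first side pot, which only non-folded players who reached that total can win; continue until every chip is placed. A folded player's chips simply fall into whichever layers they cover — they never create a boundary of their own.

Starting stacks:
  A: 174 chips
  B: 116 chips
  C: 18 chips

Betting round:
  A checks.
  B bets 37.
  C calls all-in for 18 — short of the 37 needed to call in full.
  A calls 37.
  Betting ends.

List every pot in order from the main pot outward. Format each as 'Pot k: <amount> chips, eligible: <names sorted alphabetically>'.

Pot 1: 54 chips, eligible: A, B, C
Pot 2: 38 chips, eligible: A, B

Derivation:
Contributions: A=37, B=37, C=18
Pot levels (distinct totals of non-folded players): 18, 37
Layer 1-18: 18 each from A, B, C = 18*3 = 54 chips; eligible A, B, C
Layer 19-37: 19 each from A, B = 19*2 = 38 chips; eligible A, B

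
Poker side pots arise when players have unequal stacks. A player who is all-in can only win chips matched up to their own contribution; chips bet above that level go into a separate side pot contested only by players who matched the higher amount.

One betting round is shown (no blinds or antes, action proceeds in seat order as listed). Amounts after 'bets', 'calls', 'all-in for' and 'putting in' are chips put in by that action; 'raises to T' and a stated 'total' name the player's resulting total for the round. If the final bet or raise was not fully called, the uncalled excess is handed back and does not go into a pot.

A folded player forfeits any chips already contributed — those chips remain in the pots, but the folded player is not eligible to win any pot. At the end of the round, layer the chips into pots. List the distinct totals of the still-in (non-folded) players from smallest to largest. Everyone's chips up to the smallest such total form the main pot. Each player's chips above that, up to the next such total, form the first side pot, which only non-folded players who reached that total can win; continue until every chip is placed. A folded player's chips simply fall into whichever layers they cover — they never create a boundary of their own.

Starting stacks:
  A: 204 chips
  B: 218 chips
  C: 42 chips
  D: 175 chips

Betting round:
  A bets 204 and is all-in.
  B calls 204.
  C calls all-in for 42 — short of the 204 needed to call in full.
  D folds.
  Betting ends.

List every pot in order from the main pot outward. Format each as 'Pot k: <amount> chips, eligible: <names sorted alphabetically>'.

Pot 1: 126 chips, eligible: A, B, C
Pot 2: 324 chips, eligible: A, B

Derivation:
Contributions: A=204, B=204, C=42
Folded: D
Pot levels (distinct totals of non-folded players): 42, 204
Layer 1-42: 42 each from A, B, C = 42*3 = 126 chips; eligible A, B, C
Layer 43-204: 162 each from A, B = 162*2 = 324 chips; eligible A, B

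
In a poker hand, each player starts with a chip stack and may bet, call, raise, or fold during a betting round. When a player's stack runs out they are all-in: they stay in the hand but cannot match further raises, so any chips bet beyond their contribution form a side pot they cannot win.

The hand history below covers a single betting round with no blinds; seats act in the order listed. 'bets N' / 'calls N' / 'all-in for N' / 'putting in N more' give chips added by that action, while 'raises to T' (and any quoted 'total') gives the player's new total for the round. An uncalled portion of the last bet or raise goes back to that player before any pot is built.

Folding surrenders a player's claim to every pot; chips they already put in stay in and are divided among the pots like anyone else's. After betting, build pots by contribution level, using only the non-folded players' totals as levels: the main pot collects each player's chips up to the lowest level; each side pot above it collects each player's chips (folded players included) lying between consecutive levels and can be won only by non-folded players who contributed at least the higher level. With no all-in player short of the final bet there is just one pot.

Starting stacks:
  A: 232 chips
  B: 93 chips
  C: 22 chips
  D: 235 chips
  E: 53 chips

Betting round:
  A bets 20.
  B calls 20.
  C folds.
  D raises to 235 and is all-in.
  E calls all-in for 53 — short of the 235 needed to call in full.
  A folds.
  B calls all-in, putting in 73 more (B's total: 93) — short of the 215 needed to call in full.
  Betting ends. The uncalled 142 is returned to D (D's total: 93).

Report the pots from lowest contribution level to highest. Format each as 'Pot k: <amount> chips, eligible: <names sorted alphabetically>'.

Pot 1: 179 chips, eligible: B, D, E
Pot 2: 80 chips, eligible: B, D

Derivation:
Contributions (after 142 returned to D): A=20, B=93, D=93, E=53
Folded: A, C
Pot levels (distinct totals of non-folded players): 53, 93
Layer 1-53: A 20 + B 53 + D 53 + E 53 = 179 chips; eligible B, D, E
Layer 54-93: 40 each from B, D = 40*2 = 80 chips; eligible B, D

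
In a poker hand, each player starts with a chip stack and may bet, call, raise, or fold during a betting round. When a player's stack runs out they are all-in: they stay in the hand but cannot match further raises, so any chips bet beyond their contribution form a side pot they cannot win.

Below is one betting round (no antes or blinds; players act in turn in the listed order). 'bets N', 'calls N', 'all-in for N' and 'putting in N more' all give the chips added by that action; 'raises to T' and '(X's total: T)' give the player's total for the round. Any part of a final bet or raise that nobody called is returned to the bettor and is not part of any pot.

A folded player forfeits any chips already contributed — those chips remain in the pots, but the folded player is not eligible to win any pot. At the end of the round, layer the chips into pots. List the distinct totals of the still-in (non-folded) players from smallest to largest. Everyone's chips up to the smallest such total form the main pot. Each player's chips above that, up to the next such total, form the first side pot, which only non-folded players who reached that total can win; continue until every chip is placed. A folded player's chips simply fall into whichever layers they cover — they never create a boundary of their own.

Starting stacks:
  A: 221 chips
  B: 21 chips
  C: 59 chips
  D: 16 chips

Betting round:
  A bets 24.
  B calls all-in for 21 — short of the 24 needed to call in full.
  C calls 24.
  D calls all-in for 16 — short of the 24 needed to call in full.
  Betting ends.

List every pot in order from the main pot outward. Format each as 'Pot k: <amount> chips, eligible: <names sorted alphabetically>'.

Contributions: A=24, B=21, C=24, D=16
Pot levels (distinct totals of non-folded players): 16, 21, 24
Layer 1-16: 16 each from A, B, C, D = 16*4 = 64 chips; eligible A, B, C, D
Layer 17-21: 5 each from A, B, C = 5*3 = 15 chips; eligible A, B, C
Layer 22-24: 3 each from A, C = 3*2 = 6 chips; eligible A, C

Pot 1: 64 chips, eligible: A, B, C, D
Pot 2: 15 chips, eligible: A, B, C
Pot 3: 6 chips, eligible: A, C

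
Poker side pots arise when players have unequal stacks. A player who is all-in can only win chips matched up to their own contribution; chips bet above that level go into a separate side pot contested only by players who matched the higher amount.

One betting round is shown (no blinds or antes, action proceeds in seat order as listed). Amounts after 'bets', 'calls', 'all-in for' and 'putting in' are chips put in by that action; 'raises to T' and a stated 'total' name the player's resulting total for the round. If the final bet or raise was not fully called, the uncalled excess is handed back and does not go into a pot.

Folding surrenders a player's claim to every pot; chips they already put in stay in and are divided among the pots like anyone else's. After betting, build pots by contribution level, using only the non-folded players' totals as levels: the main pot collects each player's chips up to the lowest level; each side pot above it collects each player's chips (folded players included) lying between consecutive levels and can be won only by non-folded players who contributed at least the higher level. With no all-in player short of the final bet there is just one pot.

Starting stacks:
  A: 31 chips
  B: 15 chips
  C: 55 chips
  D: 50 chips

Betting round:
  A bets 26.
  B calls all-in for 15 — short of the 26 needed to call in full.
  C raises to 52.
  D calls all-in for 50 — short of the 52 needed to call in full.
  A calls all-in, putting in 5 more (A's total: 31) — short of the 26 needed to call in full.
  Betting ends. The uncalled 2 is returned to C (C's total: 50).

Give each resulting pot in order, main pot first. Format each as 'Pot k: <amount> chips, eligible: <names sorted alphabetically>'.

Contributions (after 2 returned to C): A=31, B=15, C=50, D=50
Pot levels (distinct totals of non-folded players): 15, 31, 50
Layer 1-15: 15 each from A, B, C, D = 15*4 = 60 chips; eligible A, B, C, D
Layer 16-31: 16 each from A, C, D = 16*3 = 48 chips; eligible A, C, D
Layer 32-50: 19 each from C, D = 19*2 = 38 chips; eligible C, D

Pot 1: 60 chips, eligible: A, B, C, D
Pot 2: 48 chips, eligible: A, C, D
Pot 3: 38 chips, eligible: C, D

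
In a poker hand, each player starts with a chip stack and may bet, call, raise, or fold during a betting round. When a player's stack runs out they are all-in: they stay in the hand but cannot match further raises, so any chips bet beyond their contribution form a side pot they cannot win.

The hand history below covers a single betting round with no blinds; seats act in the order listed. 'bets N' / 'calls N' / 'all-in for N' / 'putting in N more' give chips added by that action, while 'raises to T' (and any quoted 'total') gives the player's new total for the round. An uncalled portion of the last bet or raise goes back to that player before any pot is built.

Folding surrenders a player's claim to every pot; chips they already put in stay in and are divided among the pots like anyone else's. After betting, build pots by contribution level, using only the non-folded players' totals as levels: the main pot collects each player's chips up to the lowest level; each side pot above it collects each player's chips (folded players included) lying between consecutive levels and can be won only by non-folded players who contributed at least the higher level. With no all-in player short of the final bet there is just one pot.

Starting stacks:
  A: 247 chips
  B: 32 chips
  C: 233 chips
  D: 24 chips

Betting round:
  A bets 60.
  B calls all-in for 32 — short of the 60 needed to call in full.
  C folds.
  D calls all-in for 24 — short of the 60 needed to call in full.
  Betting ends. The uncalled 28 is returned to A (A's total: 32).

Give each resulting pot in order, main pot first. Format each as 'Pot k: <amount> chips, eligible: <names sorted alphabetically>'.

Contributions (after 28 returned to A): A=32, B=32, D=24
Folded: C
Pot levels (distinct totals of non-folded players): 24, 32
Layer 1-24: 24 each from A, B, D = 24*3 = 72 chips; eligible A, B, D
Layer 25-32: 8 each from A, B = 8*2 = 16 chips; eligible A, B

Pot 1: 72 chips, eligible: A, B, D
Pot 2: 16 chips, eligible: A, B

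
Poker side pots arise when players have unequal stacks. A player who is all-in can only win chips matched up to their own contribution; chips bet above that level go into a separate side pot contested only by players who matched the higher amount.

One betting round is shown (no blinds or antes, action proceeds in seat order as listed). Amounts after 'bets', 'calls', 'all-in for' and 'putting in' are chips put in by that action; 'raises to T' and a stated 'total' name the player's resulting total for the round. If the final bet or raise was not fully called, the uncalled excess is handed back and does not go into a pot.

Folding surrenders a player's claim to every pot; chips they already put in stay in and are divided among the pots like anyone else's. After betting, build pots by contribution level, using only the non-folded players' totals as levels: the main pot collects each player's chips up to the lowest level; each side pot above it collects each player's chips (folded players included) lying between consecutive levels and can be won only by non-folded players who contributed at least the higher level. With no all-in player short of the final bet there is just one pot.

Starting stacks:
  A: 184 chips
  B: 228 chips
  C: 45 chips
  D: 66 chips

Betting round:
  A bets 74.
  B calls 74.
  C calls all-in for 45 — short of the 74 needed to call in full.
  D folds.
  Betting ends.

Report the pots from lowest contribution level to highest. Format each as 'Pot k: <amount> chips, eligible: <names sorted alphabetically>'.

Pot 1: 135 chips, eligible: A, B, C
Pot 2: 58 chips, eligible: A, B

Derivation:
Contributions: A=74, B=74, C=45
Folded: D
Pot levels (distinct totals of non-folded players): 45, 74
Layer 1-45: 45 each from A, B, C = 45*3 = 135 chips; eligible A, B, C
Layer 46-74: 29 each from A, B = 29*2 = 58 chips; eligible A, B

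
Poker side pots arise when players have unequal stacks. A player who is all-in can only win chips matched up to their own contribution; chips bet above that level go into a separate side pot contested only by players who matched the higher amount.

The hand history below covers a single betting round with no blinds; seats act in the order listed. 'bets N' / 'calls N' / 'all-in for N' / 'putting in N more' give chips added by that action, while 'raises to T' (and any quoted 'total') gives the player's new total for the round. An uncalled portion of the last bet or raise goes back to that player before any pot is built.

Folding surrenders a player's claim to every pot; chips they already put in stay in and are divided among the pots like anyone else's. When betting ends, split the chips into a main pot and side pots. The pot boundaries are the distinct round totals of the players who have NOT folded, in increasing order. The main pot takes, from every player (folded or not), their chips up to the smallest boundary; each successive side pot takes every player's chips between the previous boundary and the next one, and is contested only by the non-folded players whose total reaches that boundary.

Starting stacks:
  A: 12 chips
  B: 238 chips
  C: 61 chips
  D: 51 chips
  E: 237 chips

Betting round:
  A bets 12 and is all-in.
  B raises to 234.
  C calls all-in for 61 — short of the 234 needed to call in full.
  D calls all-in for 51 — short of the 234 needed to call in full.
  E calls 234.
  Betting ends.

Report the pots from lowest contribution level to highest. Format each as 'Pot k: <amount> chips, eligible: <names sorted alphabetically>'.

Pot 1: 60 chips, eligible: A, B, C, D, E
Pot 2: 156 chips, eligible: B, C, D, E
Pot 3: 30 chips, eligible: B, C, E
Pot 4: 346 chips, eligible: B, E

Derivation:
Contributions: A=12, B=234, C=61, D=51, E=234
Pot levels (distinct totals of non-folded players): 12, 51, 61, 234
Layer 1-12: 12 each from A, B, C, D, E = 12*5 = 60 chips; eligible A, B, C, D, E
Layer 13-51: 39 each from B, C, D, E = 39*4 = 156 chips; eligible B, C, D, E
Layer 52-61: 10 each from B, C, E = 10*3 = 30 chips; eligible B, C, E
Layer 62-234: 173 each from B, E = 173*2 = 346 chips; eligible B, E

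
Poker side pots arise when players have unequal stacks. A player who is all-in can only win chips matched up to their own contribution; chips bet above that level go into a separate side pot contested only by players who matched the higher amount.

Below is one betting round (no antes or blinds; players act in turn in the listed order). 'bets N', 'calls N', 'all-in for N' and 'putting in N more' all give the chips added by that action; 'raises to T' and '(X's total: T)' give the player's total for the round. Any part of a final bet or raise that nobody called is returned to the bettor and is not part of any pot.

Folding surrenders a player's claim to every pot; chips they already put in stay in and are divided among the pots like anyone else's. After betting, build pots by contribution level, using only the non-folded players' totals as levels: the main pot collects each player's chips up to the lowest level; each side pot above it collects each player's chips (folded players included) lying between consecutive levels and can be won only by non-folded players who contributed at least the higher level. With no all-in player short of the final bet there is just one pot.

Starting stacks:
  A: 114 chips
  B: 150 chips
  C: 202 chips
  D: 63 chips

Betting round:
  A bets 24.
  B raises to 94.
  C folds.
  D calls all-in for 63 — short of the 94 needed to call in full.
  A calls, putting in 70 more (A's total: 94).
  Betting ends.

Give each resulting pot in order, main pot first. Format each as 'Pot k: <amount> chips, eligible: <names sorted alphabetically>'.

Contributions: A=94, B=94, D=63
Folded: C
Pot levels (distinct totals of non-folded players): 63, 94
Layer 1-63: 63 each from A, B, D = 63*3 = 189 chips; eligible A, B, D
Layer 64-94: 31 each from A, B = 31*2 = 62 chips; eligible A, B

Pot 1: 189 chips, eligible: A, B, D
Pot 2: 62 chips, eligible: A, B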